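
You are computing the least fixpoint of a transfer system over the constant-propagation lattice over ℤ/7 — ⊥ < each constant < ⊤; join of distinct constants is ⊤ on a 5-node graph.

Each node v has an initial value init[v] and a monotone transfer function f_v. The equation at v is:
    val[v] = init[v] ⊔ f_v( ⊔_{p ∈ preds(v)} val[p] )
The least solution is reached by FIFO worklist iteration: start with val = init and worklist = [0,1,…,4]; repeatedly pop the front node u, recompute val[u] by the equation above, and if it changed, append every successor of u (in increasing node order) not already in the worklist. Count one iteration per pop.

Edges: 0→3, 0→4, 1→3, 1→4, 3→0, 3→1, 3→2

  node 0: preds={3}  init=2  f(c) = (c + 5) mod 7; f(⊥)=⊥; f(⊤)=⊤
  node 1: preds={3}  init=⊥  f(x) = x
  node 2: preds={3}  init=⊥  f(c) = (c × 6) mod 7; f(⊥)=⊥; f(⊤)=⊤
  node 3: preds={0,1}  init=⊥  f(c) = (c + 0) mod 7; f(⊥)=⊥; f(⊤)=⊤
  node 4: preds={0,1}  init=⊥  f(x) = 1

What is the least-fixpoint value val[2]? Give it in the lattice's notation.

⊤

Iteration log — 15 steps:
  step 1. node 0  ⊔preds=⊥  new=2  stable
  step 2. node 1  ⊔preds=⊥  new=⊥  stable
  step 3. node 2  ⊔preds=⊥  new=⊥  stable
  step 4. node 3  ⊔preds=2  new=2  old=⊥  +wl: 0,1,2
  step 5. node 4  ⊔preds=2  new=1  old=⊥  +wl: 
  step 6. node 0  ⊔preds=2  new=⊤  old=2  +wl: 3,4
  step 7. node 1  ⊔preds=2  new=2  old=⊥  +wl: 
  step 8. node 2  ⊔preds=2  new=5  old=⊥  +wl: 
  step 9. node 3  ⊔preds=⊤  new=⊤  old=2  +wl: 0,1,2
  step 10. node 4  ⊔preds=⊤  new=1  stable
  step 11. node 0  ⊔preds=⊤  new=⊤  stable
  step 12. node 1  ⊔preds=⊤  new=⊤  old=2  +wl: 3,4
  step 13. node 2  ⊔preds=⊤  new=⊤  old=5  +wl: 
  step 14. node 3  ⊔preds=⊤  new=⊤  stable
  step 15. node 4  ⊔preds=⊤  new=1  stable

Least fixpoint reached:
  node 0: ⊤
  node 1: ⊤
  node 2: ⊤
  node 3: ⊤
  node 4: 1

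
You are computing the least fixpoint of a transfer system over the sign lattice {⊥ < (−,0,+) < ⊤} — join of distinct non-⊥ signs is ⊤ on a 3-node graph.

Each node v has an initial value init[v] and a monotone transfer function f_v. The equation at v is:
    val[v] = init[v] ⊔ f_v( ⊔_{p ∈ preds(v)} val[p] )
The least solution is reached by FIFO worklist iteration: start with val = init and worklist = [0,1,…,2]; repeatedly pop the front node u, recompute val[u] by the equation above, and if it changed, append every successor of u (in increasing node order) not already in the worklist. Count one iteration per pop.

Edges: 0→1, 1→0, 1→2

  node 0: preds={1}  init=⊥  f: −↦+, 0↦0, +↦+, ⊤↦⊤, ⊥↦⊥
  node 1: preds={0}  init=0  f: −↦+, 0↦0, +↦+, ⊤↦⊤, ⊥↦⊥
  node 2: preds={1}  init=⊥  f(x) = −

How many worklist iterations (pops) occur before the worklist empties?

3

Worklist (3 pops):
  #1 pop 0: in=0 → 0 (was ⊥); enqueue []
  #2 pop 1: in=0 → 0 (no change)
  #3 pop 2: in=0 → − (was ⊥); enqueue []

Fixpoint:
  val[0] = 0
  val[1] = 0
  val[2] = −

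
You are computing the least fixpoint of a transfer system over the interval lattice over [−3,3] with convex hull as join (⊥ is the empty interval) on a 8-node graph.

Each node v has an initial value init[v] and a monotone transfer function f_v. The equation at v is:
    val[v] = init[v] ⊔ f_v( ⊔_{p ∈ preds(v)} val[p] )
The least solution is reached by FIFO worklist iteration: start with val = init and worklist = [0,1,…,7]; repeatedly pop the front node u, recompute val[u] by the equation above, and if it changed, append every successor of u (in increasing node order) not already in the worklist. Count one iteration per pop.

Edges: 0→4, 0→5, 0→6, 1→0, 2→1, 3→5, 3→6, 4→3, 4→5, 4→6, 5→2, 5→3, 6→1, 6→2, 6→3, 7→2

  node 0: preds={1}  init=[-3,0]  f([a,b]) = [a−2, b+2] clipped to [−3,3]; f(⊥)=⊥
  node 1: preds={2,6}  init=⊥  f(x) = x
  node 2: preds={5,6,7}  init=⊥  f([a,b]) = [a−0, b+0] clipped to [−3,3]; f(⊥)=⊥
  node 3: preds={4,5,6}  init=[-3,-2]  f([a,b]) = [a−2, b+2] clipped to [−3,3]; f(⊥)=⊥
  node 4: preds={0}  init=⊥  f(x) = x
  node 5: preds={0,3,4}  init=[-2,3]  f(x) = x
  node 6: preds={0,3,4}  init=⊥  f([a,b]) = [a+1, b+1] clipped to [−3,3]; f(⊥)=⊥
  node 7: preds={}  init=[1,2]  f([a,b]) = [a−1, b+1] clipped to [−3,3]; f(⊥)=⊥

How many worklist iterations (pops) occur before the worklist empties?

Worklist (18 pops):
  #1 pop 0: in=⊥ → [-3,0] (no change)
  #2 pop 1: in=⊥ → ⊥ (no change)
  #3 pop 2: in=[-2,3] → [-2,3] (was ⊥); enqueue [1]
  #4 pop 3: in=[-2,3] → [-3,3] (was [-3,-2]); enqueue []
  #5 pop 4: in=[-3,0] → [-3,0] (was ⊥); enqueue [3]
  #6 pop 5: in=[-3,3] → [-3,3] (was [-2,3]); enqueue [2]
  #7 pop 6: in=[-3,3] → [-2,3] (was ⊥); enqueue []
  #8 pop 7: in=⊥ → [1,2] (no change)
  #9 pop 1: in=[-2,3] → [-2,3] (was ⊥); enqueue [0]
  #10 pop 3: in=[-3,3] → [-3,3] (no change)
  #11 pop 2: in=[-3,3] → [-3,3] (was [-2,3]); enqueue [1]
  #12 pop 0: in=[-2,3] → [-3,3] (was [-3,0]); enqueue [4,5,6]
  #13 pop 1: in=[-3,3] → [-3,3] (was [-2,3]); enqueue [0]
  #14 pop 4: in=[-3,3] → [-3,3] (was [-3,0]); enqueue [3]
  #15 pop 5: in=[-3,3] → [-3,3] (no change)
  #16 pop 6: in=[-3,3] → [-2,3] (no change)
  #17 pop 0: in=[-3,3] → [-3,3] (no change)
  #18 pop 3: in=[-3,3] → [-3,3] (no change)

Fixpoint:
  val[0] = [-3,3]
  val[1] = [-3,3]
  val[2] = [-3,3]
  val[3] = [-3,3]
  val[4] = [-3,3]
  val[5] = [-3,3]
  val[6] = [-2,3]
  val[7] = [1,2]

18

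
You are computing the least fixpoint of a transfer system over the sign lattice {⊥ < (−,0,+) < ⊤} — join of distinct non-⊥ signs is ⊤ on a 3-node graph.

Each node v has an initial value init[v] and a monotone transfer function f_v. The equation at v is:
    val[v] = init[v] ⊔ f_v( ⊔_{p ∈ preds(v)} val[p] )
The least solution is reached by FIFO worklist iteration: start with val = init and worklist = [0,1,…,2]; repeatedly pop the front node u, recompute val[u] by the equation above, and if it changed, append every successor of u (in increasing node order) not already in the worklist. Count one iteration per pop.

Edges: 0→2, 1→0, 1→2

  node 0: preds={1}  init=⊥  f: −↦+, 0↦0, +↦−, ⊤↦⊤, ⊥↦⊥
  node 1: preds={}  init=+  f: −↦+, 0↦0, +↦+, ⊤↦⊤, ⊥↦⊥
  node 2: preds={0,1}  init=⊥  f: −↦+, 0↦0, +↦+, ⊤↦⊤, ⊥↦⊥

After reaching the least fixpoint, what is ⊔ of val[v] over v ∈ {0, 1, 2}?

Iteration log — 3 steps:
  step 1. node 0  ⊔preds=+  new=−  old=⊥  +wl: 
  step 2. node 1  ⊔preds=⊥  new=+  stable
  step 3. node 2  ⊔preds=⊤  new=⊤  old=⊥  +wl: 

Least fixpoint reached:
  node 0: −
  node 1: +
  node 2: ⊤

⊤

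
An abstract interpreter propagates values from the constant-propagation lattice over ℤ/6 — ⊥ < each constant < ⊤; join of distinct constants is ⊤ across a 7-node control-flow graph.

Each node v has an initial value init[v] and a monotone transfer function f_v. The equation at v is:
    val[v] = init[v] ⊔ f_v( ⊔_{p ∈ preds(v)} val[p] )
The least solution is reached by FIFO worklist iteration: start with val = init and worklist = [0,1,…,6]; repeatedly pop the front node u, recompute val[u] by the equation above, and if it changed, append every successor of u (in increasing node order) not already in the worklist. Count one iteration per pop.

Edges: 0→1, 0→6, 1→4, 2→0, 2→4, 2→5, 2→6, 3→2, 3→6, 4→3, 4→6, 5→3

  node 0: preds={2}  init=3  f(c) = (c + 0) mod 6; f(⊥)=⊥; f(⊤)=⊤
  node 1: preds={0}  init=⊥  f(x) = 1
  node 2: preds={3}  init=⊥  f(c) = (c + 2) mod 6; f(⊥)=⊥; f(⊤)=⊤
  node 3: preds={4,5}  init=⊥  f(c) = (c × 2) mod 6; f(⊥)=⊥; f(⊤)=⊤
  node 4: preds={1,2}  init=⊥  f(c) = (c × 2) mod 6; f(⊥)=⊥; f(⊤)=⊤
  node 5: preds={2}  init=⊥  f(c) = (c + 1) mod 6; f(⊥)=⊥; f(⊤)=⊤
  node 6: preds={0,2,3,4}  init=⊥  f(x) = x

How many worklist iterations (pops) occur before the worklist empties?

Iteration log — 22 steps:
  step 1. node 0  ⊔preds=⊥  new=3  stable
  step 2. node 1  ⊔preds=3  new=1  old=⊥  +wl: 
  step 3. node 2  ⊔preds=⊥  new=⊥  stable
  step 4. node 3  ⊔preds=⊥  new=⊥  stable
  step 5. node 4  ⊔preds=1  new=2  old=⊥  +wl: 3
  step 6. node 5  ⊔preds=⊥  new=⊥  stable
  step 7. node 6  ⊔preds=⊤  new=⊤  old=⊥  +wl: 
  step 8. node 3  ⊔preds=2  new=4  old=⊥  +wl: 2,6
  step 9. node 2  ⊔preds=4  new=0  old=⊥  +wl: 0,4,5
  step 10. node 6  ⊔preds=⊤  new=⊤  stable
  step 11. node 0  ⊔preds=0  new=⊤  old=3  +wl: 1,6
  step 12. node 4  ⊔preds=⊤  new=⊤  old=2  +wl: 3
  step 13. node 5  ⊔preds=0  new=1  old=⊥  +wl: 
  step 14. node 1  ⊔preds=⊤  new=1  stable
  step 15. node 6  ⊔preds=⊤  new=⊤  stable
  step 16. node 3  ⊔preds=⊤  new=⊤  old=4  +wl: 2,6
  step 17. node 2  ⊔preds=⊤  new=⊤  old=0  +wl: 0,4,5
  step 18. node 6  ⊔preds=⊤  new=⊤  stable
  step 19. node 0  ⊔preds=⊤  new=⊤  stable
  step 20. node 4  ⊔preds=⊤  new=⊤  stable
  step 21. node 5  ⊔preds=⊤  new=⊤  old=1  +wl: 3
  step 22. node 3  ⊔preds=⊤  new=⊤  stable

Least fixpoint reached:
  node 0: ⊤
  node 1: 1
  node 2: ⊤
  node 3: ⊤
  node 4: ⊤
  node 5: ⊤
  node 6: ⊤

22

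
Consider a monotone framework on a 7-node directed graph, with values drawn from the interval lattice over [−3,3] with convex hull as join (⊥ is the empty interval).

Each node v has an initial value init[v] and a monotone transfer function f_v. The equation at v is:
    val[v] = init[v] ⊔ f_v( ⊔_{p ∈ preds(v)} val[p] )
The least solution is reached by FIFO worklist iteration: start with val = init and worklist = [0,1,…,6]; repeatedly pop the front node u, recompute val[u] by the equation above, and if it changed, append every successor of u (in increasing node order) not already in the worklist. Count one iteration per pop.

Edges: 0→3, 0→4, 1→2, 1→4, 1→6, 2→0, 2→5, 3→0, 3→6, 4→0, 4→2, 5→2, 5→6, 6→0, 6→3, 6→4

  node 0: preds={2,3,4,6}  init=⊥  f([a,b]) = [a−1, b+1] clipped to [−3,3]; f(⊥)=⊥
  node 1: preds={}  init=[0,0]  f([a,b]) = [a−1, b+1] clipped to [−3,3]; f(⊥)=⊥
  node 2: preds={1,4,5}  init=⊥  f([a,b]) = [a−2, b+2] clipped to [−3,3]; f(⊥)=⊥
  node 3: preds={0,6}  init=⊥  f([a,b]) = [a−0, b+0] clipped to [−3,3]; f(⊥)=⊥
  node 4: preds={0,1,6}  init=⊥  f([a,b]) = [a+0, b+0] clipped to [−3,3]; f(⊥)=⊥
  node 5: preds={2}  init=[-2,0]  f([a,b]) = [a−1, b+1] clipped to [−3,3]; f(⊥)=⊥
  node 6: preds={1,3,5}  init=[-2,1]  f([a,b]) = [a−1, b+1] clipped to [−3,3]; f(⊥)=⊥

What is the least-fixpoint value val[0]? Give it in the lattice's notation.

Trace (15 dequeues):
  [1] u=0 | in [-2,1] | out [-3,2] | prev ⊥ | push {}
  [2] u=1 | in ⊥ | out [0,0] | ==
  [3] u=2 | in [-2,0] | out [-3,2] | prev ⊥ | push {0}
  [4] u=3 | in [-3,2] | out [-3,2] | prev ⊥ | push {}
  [5] u=4 | in [-3,2] | out [-3,2] | prev ⊥ | push {2}
  [6] u=5 | in [-3,2] | out [-3,3] | prev [-2,0] | push {}
  [7] u=6 | in [-3,3] | out [-3,3] | prev [-2,1] | push {3,4}
  [8] u=0 | in [-3,3] | out [-3,3] | prev [-3,2] | push {}
  [9] u=2 | in [-3,3] | out [-3,3] | prev [-3,2] | push {0,5}
  [10] u=3 | in [-3,3] | out [-3,3] | prev [-3,2] | push {6}
  [11] u=4 | in [-3,3] | out [-3,3] | prev [-3,2] | push {2}
  [12] u=0 | in [-3,3] | out [-3,3] | ==
  [13] u=5 | in [-3,3] | out [-3,3] | ==
  [14] u=6 | in [-3,3] | out [-3,3] | ==
  [15] u=2 | in [-3,3] | out [-3,3] | ==

Converged values:
  [0] [-3,3]
  [1] [0,0]
  [2] [-3,3]
  [3] [-3,3]
  [4] [-3,3]
  [5] [-3,3]
  [6] [-3,3]

[-3,3]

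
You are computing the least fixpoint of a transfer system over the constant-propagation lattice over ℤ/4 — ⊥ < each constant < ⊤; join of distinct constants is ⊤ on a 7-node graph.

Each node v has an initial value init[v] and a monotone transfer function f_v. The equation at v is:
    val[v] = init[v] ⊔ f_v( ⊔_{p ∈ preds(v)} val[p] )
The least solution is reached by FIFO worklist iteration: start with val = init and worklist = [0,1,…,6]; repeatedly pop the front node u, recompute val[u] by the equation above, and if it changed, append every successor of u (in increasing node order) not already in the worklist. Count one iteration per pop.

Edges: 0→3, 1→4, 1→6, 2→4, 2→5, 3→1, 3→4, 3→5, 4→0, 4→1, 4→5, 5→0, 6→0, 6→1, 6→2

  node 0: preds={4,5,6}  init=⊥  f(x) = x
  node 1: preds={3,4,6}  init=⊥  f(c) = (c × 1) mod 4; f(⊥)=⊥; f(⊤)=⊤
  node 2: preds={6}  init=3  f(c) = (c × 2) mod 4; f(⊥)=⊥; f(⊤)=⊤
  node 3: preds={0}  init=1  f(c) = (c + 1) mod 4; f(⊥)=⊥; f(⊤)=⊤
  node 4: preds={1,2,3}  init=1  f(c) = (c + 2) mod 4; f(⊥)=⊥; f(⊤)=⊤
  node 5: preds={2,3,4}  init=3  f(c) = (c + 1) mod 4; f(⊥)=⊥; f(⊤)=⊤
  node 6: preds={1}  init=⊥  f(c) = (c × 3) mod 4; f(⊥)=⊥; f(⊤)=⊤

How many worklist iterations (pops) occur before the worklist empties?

Iteration log — 16 steps:
  step 1. node 0  ⊔preds=⊤  new=⊤  old=⊥  +wl: 
  step 2. node 1  ⊔preds=1  new=1  old=⊥  +wl: 
  step 3. node 2  ⊔preds=⊥  new=3  stable
  step 4. node 3  ⊔preds=⊤  new=⊤  old=1  +wl: 1
  step 5. node 4  ⊔preds=⊤  new=⊤  old=1  +wl: 0
  step 6. node 5  ⊔preds=⊤  new=⊤  old=3  +wl: 
  step 7. node 6  ⊔preds=1  new=3  old=⊥  +wl: 2
  step 8. node 1  ⊔preds=⊤  new=⊤  old=1  +wl: 4,6
  step 9. node 0  ⊔preds=⊤  new=⊤  stable
  step 10. node 2  ⊔preds=3  new=⊤  old=3  +wl: 5
  step 11. node 4  ⊔preds=⊤  new=⊤  stable
  step 12. node 6  ⊔preds=⊤  new=⊤  old=3  +wl: 0,1,2
  step 13. node 5  ⊔preds=⊤  new=⊤  stable
  step 14. node 0  ⊔preds=⊤  new=⊤  stable
  step 15. node 1  ⊔preds=⊤  new=⊤  stable
  step 16. node 2  ⊔preds=⊤  new=⊤  stable

Least fixpoint reached:
  node 0: ⊤
  node 1: ⊤
  node 2: ⊤
  node 3: ⊤
  node 4: ⊤
  node 5: ⊤
  node 6: ⊤

16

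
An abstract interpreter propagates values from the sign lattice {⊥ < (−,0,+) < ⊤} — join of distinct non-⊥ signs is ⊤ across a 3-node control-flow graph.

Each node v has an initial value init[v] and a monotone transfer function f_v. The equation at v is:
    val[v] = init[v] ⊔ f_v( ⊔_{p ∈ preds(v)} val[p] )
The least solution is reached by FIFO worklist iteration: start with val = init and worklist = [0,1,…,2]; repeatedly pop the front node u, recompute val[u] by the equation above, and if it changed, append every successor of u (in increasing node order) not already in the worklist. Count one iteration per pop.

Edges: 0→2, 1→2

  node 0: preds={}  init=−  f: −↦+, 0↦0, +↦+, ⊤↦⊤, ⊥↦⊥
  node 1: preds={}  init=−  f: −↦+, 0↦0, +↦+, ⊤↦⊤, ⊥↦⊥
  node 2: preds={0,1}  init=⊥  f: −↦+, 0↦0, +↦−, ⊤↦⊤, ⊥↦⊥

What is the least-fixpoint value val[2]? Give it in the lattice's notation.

Worklist (3 pops):
  #1 pop 0: in=⊥ → − (no change)
  #2 pop 1: in=⊥ → − (no change)
  #3 pop 2: in=− → + (was ⊥); enqueue []

Fixpoint:
  val[0] = −
  val[1] = −
  val[2] = +

+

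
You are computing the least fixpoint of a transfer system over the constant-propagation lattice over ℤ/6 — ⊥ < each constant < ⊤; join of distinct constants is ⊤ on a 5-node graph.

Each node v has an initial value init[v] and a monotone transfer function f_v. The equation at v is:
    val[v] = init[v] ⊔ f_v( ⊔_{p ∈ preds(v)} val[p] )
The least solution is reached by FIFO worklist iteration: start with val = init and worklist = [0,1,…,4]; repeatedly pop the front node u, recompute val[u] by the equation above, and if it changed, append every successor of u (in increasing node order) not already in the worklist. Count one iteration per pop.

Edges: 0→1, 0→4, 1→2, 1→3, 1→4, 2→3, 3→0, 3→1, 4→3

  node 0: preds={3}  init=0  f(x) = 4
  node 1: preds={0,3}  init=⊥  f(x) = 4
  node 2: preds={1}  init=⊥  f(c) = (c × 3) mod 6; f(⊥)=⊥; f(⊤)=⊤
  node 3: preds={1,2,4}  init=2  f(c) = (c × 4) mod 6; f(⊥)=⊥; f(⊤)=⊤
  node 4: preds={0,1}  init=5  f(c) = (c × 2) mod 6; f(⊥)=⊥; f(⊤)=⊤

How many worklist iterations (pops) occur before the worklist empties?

8

Trace (8 dequeues):
  [1] u=0 | in 2 | out ⊤ | prev 0 | push {}
  [2] u=1 | in ⊤ | out 4 | prev ⊥ | push {}
  [3] u=2 | in 4 | out 0 | prev ⊥ | push {}
  [4] u=3 | in ⊤ | out ⊤ | prev 2 | push {0,1}
  [5] u=4 | in ⊤ | out ⊤ | prev 5 | push {3}
  [6] u=0 | in ⊤ | out ⊤ | ==
  [7] u=1 | in ⊤ | out 4 | ==
  [8] u=3 | in ⊤ | out ⊤ | ==

Converged values:
  [0] ⊤
  [1] 4
  [2] 0
  [3] ⊤
  [4] ⊤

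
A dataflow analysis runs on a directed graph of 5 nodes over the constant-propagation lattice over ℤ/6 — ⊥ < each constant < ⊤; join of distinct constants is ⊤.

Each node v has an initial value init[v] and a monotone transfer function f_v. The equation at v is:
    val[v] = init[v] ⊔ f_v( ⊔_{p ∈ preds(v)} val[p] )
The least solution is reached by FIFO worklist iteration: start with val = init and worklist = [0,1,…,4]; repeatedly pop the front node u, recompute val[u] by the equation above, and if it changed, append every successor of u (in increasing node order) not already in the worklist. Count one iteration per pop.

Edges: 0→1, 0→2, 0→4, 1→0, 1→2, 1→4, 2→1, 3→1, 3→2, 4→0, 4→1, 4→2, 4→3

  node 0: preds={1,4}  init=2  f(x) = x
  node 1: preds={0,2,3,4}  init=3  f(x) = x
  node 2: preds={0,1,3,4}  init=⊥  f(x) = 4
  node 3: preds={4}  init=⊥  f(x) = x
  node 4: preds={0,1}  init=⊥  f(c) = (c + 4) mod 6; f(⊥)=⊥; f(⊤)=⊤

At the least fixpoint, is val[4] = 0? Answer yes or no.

no

Trace (11 dequeues):
  [1] u=0 | in 3 | out ⊤ | prev 2 | push {}
  [2] u=1 | in ⊤ | out ⊤ | prev 3 | push {0}
  [3] u=2 | in ⊤ | out 4 | prev ⊥ | push {1}
  [4] u=3 | in ⊥ | out ⊥ | ==
  [5] u=4 | in ⊤ | out ⊤ | prev ⊥ | push {2,3}
  [6] u=0 | in ⊤ | out ⊤ | ==
  [7] u=1 | in ⊤ | out ⊤ | ==
  [8] u=2 | in ⊤ | out 4 | ==
  [9] u=3 | in ⊤ | out ⊤ | prev ⊥ | push {1,2}
  [10] u=1 | in ⊤ | out ⊤ | ==
  [11] u=2 | in ⊤ | out 4 | ==

Converged values:
  [0] ⊤
  [1] ⊤
  [2] 4
  [3] ⊤
  [4] ⊤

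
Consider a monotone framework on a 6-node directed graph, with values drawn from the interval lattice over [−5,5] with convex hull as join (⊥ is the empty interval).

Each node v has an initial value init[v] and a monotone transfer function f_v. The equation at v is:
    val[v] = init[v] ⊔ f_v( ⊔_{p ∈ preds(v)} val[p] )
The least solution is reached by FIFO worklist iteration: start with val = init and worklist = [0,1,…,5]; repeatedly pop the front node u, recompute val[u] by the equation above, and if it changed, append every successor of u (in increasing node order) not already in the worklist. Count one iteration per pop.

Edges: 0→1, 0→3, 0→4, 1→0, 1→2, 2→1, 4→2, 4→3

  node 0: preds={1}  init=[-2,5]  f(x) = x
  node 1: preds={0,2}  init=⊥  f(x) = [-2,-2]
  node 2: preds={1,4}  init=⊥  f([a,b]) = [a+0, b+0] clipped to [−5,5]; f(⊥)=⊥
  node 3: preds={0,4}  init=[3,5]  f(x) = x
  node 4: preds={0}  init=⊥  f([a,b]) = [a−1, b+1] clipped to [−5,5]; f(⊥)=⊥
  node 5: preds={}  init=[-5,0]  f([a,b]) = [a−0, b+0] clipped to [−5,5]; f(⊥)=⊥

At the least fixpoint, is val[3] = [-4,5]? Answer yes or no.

Worklist (11 pops):
  #1 pop 0: in=⊥ → [-2,5] (no change)
  #2 pop 1: in=[-2,5] → [-2,-2] (was ⊥); enqueue [0]
  #3 pop 2: in=[-2,-2] → [-2,-2] (was ⊥); enqueue [1]
  #4 pop 3: in=[-2,5] → [-2,5] (was [3,5]); enqueue []
  #5 pop 4: in=[-2,5] → [-3,5] (was ⊥); enqueue [2,3]
  #6 pop 5: in=⊥ → [-5,0] (no change)
  #7 pop 0: in=[-2,-2] → [-2,5] (no change)
  #8 pop 1: in=[-2,5] → [-2,-2] (no change)
  #9 pop 2: in=[-3,5] → [-3,5] (was [-2,-2]); enqueue [1]
  #10 pop 3: in=[-3,5] → [-3,5] (was [-2,5]); enqueue []
  #11 pop 1: in=[-3,5] → [-2,-2] (no change)

Fixpoint:
  val[0] = [-2,5]
  val[1] = [-2,-2]
  val[2] = [-3,5]
  val[3] = [-3,5]
  val[4] = [-3,5]
  val[5] = [-5,0]

no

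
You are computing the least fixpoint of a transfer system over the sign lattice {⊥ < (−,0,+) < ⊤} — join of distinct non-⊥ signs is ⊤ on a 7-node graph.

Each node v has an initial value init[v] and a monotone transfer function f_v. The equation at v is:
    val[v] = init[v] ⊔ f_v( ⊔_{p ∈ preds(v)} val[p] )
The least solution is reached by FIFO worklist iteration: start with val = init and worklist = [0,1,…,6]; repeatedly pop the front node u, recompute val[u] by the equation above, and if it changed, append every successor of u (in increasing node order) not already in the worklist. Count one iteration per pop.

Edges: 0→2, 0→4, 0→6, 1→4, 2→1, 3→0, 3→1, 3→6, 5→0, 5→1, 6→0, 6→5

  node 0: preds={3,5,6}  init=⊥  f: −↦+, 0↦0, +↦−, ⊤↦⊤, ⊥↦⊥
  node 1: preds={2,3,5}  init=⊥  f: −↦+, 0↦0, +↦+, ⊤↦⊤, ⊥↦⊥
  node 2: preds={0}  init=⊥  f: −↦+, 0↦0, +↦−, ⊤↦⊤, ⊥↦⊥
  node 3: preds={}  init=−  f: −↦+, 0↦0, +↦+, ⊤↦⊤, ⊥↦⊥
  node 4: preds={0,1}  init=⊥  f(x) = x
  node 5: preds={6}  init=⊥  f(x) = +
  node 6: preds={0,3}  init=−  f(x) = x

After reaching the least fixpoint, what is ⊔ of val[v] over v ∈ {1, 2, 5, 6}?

Trace (14 dequeues):
  [1] u=0 | in − | out + | prev ⊥ | push {}
  [2] u=1 | in − | out + | prev ⊥ | push {}
  [3] u=2 | in + | out − | prev ⊥ | push {1}
  [4] u=3 | in ⊥ | out − | ==
  [5] u=4 | in + | out + | prev ⊥ | push {}
  [6] u=5 | in − | out + | prev ⊥ | push {0}
  [7] u=6 | in ⊤ | out ⊤ | prev − | push {5}
  [8] u=1 | in ⊤ | out ⊤ | prev + | push {4}
  [9] u=0 | in ⊤ | out ⊤ | prev + | push {2,6}
  [10] u=5 | in ⊤ | out + | ==
  [11] u=4 | in ⊤ | out ⊤ | prev + | push {}
  [12] u=2 | in ⊤ | out ⊤ | prev − | push {1}
  [13] u=6 | in ⊤ | out ⊤ | ==
  [14] u=1 | in ⊤ | out ⊤ | ==

Converged values:
  [0] ⊤
  [1] ⊤
  [2] ⊤
  [3] −
  [4] ⊤
  [5] +
  [6] ⊤

⊤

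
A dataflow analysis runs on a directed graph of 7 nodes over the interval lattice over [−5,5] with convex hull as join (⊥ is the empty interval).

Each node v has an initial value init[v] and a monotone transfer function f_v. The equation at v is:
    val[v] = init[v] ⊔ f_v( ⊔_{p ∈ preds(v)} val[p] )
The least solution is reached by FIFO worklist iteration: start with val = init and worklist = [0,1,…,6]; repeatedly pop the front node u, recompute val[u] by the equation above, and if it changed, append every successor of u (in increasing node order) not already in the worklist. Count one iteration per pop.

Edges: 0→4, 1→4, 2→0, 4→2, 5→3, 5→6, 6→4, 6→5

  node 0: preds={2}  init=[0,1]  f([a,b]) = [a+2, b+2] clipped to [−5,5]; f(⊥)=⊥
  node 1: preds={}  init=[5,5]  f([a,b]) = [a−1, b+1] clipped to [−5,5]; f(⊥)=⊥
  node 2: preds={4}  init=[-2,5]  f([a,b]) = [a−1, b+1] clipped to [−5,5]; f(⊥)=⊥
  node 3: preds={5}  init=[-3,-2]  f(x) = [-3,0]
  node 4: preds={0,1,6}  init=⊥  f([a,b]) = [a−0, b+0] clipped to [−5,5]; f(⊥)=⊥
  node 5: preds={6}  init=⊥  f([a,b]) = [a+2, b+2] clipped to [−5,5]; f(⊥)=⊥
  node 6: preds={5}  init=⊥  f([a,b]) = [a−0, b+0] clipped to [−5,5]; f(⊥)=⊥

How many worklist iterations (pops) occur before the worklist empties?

8

Worklist (8 pops):
  #1 pop 0: in=[-2,5] → [0,5] (was [0,1]); enqueue []
  #2 pop 1: in=⊥ → [5,5] (no change)
  #3 pop 2: in=⊥ → [-2,5] (no change)
  #4 pop 3: in=⊥ → [-3,0] (was [-3,-2]); enqueue []
  #5 pop 4: in=[0,5] → [0,5] (was ⊥); enqueue [2]
  #6 pop 5: in=⊥ → ⊥ (no change)
  #7 pop 6: in=⊥ → ⊥ (no change)
  #8 pop 2: in=[0,5] → [-2,5] (no change)

Fixpoint:
  val[0] = [0,5]
  val[1] = [5,5]
  val[2] = [-2,5]
  val[3] = [-3,0]
  val[4] = [0,5]
  val[5] = ⊥
  val[6] = ⊥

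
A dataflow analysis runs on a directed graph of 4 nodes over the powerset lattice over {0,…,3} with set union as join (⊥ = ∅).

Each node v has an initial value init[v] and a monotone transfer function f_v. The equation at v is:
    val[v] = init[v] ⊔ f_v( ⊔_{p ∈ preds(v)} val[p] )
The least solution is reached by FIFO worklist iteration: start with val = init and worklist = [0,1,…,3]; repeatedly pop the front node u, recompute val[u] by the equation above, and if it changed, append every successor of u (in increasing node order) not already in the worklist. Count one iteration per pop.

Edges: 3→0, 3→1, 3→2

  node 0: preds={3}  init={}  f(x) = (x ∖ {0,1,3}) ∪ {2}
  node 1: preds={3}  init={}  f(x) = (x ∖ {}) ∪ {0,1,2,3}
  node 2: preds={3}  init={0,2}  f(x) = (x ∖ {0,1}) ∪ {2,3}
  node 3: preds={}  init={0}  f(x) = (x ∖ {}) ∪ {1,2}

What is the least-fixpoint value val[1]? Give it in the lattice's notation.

Worklist (7 pops):
  #1 pop 0: in={0} → {2} (was {}); enqueue []
  #2 pop 1: in={0} → {0,1,2,3} (was {}); enqueue []
  #3 pop 2: in={0} → {0,2,3} (was {0,2}); enqueue []
  #4 pop 3: in={} → {0,1,2} (was {0}); enqueue [0,1,2]
  #5 pop 0: in={0,1,2} → {2} (no change)
  #6 pop 1: in={0,1,2} → {0,1,2,3} (no change)
  #7 pop 2: in={0,1,2} → {0,2,3} (no change)

Fixpoint:
  val[0] = {2}
  val[1] = {0,1,2,3}
  val[2] = {0,2,3}
  val[3] = {0,1,2}

{0,1,2,3}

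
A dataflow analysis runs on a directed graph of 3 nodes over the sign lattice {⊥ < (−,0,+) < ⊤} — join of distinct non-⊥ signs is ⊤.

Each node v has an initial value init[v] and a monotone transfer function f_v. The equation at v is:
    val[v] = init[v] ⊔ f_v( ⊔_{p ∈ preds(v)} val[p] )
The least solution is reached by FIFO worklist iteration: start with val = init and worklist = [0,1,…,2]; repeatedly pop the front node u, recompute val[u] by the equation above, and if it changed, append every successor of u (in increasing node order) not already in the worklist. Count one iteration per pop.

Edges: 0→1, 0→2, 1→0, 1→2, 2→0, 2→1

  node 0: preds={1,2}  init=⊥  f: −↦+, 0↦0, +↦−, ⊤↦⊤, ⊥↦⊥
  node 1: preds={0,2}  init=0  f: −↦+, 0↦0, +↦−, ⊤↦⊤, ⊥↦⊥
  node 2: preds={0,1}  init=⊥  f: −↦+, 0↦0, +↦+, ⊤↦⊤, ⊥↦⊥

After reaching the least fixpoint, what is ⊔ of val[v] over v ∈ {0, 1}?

Iteration log — 5 steps:
  step 1. node 0  ⊔preds=0  new=0  old=⊥  +wl: 
  step 2. node 1  ⊔preds=0  new=0  stable
  step 3. node 2  ⊔preds=0  new=0  old=⊥  +wl: 0,1
  step 4. node 0  ⊔preds=0  new=0  stable
  step 5. node 1  ⊔preds=0  new=0  stable

Least fixpoint reached:
  node 0: 0
  node 1: 0
  node 2: 0

0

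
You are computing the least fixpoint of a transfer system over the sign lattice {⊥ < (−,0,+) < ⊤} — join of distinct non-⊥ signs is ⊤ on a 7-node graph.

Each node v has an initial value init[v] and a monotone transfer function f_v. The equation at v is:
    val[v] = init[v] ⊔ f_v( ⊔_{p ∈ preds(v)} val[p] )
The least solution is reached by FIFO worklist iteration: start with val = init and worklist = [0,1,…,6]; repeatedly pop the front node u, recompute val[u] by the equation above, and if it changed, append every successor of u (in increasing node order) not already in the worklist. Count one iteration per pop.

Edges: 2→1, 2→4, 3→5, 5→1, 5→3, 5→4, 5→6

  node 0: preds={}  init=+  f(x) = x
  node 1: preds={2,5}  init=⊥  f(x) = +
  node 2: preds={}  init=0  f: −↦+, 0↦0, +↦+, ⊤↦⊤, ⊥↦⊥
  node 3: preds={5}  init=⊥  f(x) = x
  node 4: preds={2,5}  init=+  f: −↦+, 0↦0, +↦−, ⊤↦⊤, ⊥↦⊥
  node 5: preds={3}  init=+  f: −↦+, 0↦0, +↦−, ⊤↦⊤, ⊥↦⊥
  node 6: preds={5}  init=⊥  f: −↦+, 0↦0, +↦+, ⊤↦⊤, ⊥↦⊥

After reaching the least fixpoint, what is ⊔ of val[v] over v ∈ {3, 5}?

⊤

Worklist (11 pops):
  #1 pop 0: in=⊥ → + (no change)
  #2 pop 1: in=⊤ → + (was ⊥); enqueue []
  #3 pop 2: in=⊥ → 0 (no change)
  #4 pop 3: in=+ → + (was ⊥); enqueue []
  #5 pop 4: in=⊤ → ⊤ (was +); enqueue []
  #6 pop 5: in=+ → ⊤ (was +); enqueue [1,3,4]
  #7 pop 6: in=⊤ → ⊤ (was ⊥); enqueue []
  #8 pop 1: in=⊤ → + (no change)
  #9 pop 3: in=⊤ → ⊤ (was +); enqueue [5]
  #10 pop 4: in=⊤ → ⊤ (no change)
  #11 pop 5: in=⊤ → ⊤ (no change)

Fixpoint:
  val[0] = +
  val[1] = +
  val[2] = 0
  val[3] = ⊤
  val[4] = ⊤
  val[5] = ⊤
  val[6] = ⊤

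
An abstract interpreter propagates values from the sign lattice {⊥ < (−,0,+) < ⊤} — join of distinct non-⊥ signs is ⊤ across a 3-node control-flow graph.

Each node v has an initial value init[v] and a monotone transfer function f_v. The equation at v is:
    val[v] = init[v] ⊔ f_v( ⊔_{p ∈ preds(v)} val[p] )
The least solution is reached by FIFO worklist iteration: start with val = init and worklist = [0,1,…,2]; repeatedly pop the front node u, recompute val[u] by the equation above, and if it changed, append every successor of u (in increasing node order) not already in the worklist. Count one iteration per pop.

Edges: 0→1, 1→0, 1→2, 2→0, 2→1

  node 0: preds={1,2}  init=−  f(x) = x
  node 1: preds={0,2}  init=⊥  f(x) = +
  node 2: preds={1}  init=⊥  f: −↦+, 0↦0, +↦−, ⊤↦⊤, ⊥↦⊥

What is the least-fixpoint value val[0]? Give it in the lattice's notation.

⊤

Trace (5 dequeues):
  [1] u=0 | in ⊥ | out − | ==
  [2] u=1 | in − | out + | prev ⊥ | push {0}
  [3] u=2 | in + | out − | prev ⊥ | push {1}
  [4] u=0 | in ⊤ | out ⊤ | prev − | push {}
  [5] u=1 | in ⊤ | out + | ==

Converged values:
  [0] ⊤
  [1] +
  [2] −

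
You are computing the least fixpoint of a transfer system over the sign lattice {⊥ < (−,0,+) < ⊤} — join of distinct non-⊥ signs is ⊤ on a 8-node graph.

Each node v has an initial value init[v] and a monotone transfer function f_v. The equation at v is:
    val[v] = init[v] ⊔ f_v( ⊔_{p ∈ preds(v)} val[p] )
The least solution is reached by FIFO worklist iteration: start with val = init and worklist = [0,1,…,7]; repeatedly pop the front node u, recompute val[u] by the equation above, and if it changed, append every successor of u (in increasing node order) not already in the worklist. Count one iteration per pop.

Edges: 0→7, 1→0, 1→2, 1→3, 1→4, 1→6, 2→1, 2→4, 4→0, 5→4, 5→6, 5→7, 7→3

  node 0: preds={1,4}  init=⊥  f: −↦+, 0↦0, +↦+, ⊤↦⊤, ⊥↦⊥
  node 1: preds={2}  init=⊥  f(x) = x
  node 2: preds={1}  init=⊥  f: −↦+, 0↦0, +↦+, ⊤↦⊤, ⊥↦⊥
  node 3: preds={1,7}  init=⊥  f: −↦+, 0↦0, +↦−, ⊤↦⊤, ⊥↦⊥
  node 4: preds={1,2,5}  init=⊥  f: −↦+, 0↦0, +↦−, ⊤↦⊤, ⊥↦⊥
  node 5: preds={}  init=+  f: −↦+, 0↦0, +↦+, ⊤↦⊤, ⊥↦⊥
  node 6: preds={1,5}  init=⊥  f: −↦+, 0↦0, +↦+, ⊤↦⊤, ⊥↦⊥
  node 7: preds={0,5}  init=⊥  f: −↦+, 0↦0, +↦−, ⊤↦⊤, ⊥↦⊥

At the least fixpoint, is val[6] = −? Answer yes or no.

no

Iteration log — 11 steps:
  step 1. node 0  ⊔preds=⊥  new=⊥  stable
  step 2. node 1  ⊔preds=⊥  new=⊥  stable
  step 3. node 2  ⊔preds=⊥  new=⊥  stable
  step 4. node 3  ⊔preds=⊥  new=⊥  stable
  step 5. node 4  ⊔preds=+  new=−  old=⊥  +wl: 0
  step 6. node 5  ⊔preds=⊥  new=+  stable
  step 7. node 6  ⊔preds=+  new=+  old=⊥  +wl: 
  step 8. node 7  ⊔preds=+  new=−  old=⊥  +wl: 3
  step 9. node 0  ⊔preds=−  new=+  old=⊥  +wl: 7
  step 10. node 3  ⊔preds=−  new=+  old=⊥  +wl: 
  step 11. node 7  ⊔preds=+  new=−  stable

Least fixpoint reached:
  node 0: +
  node 1: ⊥
  node 2: ⊥
  node 3: +
  node 4: −
  node 5: +
  node 6: +
  node 7: −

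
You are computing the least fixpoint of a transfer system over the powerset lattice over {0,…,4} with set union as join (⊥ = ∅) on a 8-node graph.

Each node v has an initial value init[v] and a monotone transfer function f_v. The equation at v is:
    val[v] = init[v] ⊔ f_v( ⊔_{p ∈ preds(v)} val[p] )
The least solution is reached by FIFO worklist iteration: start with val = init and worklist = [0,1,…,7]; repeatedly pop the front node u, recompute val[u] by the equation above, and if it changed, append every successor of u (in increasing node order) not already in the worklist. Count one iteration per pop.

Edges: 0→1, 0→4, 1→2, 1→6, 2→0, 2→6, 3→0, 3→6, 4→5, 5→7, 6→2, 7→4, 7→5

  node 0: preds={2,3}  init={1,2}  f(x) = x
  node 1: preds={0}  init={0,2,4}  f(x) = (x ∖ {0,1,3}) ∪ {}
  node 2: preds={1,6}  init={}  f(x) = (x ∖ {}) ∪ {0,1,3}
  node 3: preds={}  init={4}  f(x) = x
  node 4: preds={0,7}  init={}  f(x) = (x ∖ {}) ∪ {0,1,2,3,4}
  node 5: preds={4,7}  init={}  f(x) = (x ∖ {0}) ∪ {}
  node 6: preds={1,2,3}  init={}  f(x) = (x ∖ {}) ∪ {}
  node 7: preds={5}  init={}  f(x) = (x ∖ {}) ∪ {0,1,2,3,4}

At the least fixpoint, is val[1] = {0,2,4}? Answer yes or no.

yes

Worklist (13 pops):
  #1 pop 0: in={4} → {1,2,4} (was {1,2}); enqueue []
  #2 pop 1: in={1,2,4} → {0,2,4} (no change)
  #3 pop 2: in={0,2,4} → {0,1,2,3,4} (was {}); enqueue [0]
  #4 pop 3: in={} → {4} (no change)
  #5 pop 4: in={1,2,4} → {0,1,2,3,4} (was {}); enqueue []
  #6 pop 5: in={0,1,2,3,4} → {1,2,3,4} (was {}); enqueue []
  #7 pop 6: in={0,1,2,3,4} → {0,1,2,3,4} (was {}); enqueue [2]
  #8 pop 7: in={1,2,3,4} → {0,1,2,3,4} (was {}); enqueue [4,5]
  #9 pop 0: in={0,1,2,3,4} → {0,1,2,3,4} (was {1,2,4}); enqueue [1]
  #10 pop 2: in={0,1,2,3,4} → {0,1,2,3,4} (no change)
  #11 pop 4: in={0,1,2,3,4} → {0,1,2,3,4} (no change)
  #12 pop 5: in={0,1,2,3,4} → {1,2,3,4} (no change)
  #13 pop 1: in={0,1,2,3,4} → {0,2,4} (no change)

Fixpoint:
  val[0] = {0,1,2,3,4}
  val[1] = {0,2,4}
  val[2] = {0,1,2,3,4}
  val[3] = {4}
  val[4] = {0,1,2,3,4}
  val[5] = {1,2,3,4}
  val[6] = {0,1,2,3,4}
  val[7] = {0,1,2,3,4}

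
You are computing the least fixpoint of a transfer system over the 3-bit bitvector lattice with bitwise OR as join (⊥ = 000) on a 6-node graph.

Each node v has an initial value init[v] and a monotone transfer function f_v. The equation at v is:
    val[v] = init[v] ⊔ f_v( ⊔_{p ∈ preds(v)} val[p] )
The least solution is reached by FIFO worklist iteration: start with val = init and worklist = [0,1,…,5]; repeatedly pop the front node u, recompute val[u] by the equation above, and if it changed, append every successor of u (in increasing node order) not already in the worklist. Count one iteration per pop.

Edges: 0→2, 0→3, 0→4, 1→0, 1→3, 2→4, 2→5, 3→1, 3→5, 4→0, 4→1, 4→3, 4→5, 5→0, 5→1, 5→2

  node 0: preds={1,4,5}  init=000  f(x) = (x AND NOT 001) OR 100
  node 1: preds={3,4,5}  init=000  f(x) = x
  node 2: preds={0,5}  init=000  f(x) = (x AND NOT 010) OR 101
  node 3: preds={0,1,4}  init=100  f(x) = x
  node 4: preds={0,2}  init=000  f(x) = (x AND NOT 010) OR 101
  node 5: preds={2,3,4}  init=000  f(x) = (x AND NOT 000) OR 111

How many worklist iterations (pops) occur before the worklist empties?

Worklist (14 pops):
  #1 pop 0: in=000 → 100 (was 000); enqueue []
  #2 pop 1: in=100 → 100 (was 000); enqueue [0]
  #3 pop 2: in=100 → 101 (was 000); enqueue []
  #4 pop 3: in=100 → 100 (no change)
  #5 pop 4: in=101 → 101 (was 000); enqueue [1,3]
  #6 pop 5: in=101 → 111 (was 000); enqueue [2]
  #7 pop 0: in=111 → 110 (was 100); enqueue [4]
  #8 pop 1: in=111 → 111 (was 100); enqueue [0]
  #9 pop 3: in=111 → 111 (was 100); enqueue [1,5]
  #10 pop 2: in=111 → 101 (no change)
  #11 pop 4: in=111 → 101 (no change)
  #12 pop 0: in=111 → 110 (no change)
  #13 pop 1: in=111 → 111 (no change)
  #14 pop 5: in=111 → 111 (no change)

Fixpoint:
  val[0] = 110
  val[1] = 111
  val[2] = 101
  val[3] = 111
  val[4] = 101
  val[5] = 111

14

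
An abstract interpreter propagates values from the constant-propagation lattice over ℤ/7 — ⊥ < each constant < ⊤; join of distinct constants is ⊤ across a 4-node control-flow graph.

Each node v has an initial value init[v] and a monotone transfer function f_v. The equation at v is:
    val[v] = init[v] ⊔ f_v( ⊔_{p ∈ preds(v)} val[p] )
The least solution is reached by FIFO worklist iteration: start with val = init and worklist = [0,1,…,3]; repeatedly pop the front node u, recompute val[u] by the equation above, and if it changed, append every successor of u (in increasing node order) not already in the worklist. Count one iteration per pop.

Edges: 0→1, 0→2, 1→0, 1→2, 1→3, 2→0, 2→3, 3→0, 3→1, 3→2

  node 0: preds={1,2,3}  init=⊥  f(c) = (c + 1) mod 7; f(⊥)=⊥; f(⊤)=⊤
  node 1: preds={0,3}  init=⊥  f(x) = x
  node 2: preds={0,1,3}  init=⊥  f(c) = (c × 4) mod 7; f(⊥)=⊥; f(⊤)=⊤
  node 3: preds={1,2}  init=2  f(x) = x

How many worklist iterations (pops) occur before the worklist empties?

7

Worklist (7 pops):
  #1 pop 0: in=2 → 3 (was ⊥); enqueue []
  #2 pop 1: in=⊤ → ⊤ (was ⊥); enqueue [0]
  #3 pop 2: in=⊤ → ⊤ (was ⊥); enqueue []
  #4 pop 3: in=⊤ → ⊤ (was 2); enqueue [1,2]
  #5 pop 0: in=⊤ → ⊤ (was 3); enqueue []
  #6 pop 1: in=⊤ → ⊤ (no change)
  #7 pop 2: in=⊤ → ⊤ (no change)

Fixpoint:
  val[0] = ⊤
  val[1] = ⊤
  val[2] = ⊤
  val[3] = ⊤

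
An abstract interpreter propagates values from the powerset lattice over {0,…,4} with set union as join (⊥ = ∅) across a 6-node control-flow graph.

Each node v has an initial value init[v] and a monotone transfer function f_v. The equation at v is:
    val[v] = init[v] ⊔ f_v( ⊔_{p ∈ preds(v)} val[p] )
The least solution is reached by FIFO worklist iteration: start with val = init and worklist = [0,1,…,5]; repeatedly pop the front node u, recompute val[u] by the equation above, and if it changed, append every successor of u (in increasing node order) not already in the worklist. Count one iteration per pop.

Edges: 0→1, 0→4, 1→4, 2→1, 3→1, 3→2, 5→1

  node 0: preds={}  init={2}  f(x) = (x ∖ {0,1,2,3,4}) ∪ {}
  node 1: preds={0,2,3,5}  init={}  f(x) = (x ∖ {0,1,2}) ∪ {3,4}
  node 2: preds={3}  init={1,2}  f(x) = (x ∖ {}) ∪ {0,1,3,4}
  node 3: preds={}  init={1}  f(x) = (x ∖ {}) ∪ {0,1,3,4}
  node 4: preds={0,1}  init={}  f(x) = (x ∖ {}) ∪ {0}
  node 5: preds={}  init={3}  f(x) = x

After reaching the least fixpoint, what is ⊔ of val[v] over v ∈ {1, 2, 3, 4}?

{0,1,2,3,4}

Trace (8 dequeues):
  [1] u=0 | in {} | out {2} | ==
  [2] u=1 | in {1,2,3} | out {3,4} | prev {} | push {}
  [3] u=2 | in {1} | out {0,1,2,3,4} | prev {1,2} | push {1}
  [4] u=3 | in {} | out {0,1,3,4} | prev {1} | push {2}
  [5] u=4 | in {2,3,4} | out {0,2,3,4} | prev {} | push {}
  [6] u=5 | in {} | out {3} | ==
  [7] u=1 | in {0,1,2,3,4} | out {3,4} | ==
  [8] u=2 | in {0,1,3,4} | out {0,1,2,3,4} | ==

Converged values:
  [0] {2}
  [1] {3,4}
  [2] {0,1,2,3,4}
  [3] {0,1,3,4}
  [4] {0,2,3,4}
  [5] {3}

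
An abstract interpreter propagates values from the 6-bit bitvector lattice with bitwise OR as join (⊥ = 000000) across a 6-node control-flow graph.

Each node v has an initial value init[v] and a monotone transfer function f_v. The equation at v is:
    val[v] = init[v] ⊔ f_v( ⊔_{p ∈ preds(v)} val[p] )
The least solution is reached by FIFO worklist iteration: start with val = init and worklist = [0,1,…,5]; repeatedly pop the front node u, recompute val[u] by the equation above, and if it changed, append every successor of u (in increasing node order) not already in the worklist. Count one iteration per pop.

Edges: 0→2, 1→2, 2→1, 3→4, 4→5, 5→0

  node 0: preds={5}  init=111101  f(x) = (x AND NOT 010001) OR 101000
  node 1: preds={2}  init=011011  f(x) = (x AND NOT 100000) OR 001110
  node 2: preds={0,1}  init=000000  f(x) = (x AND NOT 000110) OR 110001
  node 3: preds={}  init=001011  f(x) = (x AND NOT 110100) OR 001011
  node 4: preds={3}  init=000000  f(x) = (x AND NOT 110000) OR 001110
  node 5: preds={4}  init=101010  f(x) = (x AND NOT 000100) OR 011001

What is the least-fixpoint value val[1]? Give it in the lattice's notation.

Iteration log — 8 steps:
  step 1. node 0  ⊔preds=101010  new=111111  old=111101  +wl: 
  step 2. node 1  ⊔preds=000000  new=011111  old=011011  +wl: 
  step 3. node 2  ⊔preds=111111  new=111001  old=000000  +wl: 1
  step 4. node 3  ⊔preds=000000  new=001011  stable
  step 5. node 4  ⊔preds=001011  new=001111  old=000000  +wl: 
  step 6. node 5  ⊔preds=001111  new=111011  old=101010  +wl: 0
  step 7. node 1  ⊔preds=111001  new=011111  stable
  step 8. node 0  ⊔preds=111011  new=111111  stable

Least fixpoint reached:
  node 0: 111111
  node 1: 011111
  node 2: 111001
  node 3: 001011
  node 4: 001111
  node 5: 111011

011111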